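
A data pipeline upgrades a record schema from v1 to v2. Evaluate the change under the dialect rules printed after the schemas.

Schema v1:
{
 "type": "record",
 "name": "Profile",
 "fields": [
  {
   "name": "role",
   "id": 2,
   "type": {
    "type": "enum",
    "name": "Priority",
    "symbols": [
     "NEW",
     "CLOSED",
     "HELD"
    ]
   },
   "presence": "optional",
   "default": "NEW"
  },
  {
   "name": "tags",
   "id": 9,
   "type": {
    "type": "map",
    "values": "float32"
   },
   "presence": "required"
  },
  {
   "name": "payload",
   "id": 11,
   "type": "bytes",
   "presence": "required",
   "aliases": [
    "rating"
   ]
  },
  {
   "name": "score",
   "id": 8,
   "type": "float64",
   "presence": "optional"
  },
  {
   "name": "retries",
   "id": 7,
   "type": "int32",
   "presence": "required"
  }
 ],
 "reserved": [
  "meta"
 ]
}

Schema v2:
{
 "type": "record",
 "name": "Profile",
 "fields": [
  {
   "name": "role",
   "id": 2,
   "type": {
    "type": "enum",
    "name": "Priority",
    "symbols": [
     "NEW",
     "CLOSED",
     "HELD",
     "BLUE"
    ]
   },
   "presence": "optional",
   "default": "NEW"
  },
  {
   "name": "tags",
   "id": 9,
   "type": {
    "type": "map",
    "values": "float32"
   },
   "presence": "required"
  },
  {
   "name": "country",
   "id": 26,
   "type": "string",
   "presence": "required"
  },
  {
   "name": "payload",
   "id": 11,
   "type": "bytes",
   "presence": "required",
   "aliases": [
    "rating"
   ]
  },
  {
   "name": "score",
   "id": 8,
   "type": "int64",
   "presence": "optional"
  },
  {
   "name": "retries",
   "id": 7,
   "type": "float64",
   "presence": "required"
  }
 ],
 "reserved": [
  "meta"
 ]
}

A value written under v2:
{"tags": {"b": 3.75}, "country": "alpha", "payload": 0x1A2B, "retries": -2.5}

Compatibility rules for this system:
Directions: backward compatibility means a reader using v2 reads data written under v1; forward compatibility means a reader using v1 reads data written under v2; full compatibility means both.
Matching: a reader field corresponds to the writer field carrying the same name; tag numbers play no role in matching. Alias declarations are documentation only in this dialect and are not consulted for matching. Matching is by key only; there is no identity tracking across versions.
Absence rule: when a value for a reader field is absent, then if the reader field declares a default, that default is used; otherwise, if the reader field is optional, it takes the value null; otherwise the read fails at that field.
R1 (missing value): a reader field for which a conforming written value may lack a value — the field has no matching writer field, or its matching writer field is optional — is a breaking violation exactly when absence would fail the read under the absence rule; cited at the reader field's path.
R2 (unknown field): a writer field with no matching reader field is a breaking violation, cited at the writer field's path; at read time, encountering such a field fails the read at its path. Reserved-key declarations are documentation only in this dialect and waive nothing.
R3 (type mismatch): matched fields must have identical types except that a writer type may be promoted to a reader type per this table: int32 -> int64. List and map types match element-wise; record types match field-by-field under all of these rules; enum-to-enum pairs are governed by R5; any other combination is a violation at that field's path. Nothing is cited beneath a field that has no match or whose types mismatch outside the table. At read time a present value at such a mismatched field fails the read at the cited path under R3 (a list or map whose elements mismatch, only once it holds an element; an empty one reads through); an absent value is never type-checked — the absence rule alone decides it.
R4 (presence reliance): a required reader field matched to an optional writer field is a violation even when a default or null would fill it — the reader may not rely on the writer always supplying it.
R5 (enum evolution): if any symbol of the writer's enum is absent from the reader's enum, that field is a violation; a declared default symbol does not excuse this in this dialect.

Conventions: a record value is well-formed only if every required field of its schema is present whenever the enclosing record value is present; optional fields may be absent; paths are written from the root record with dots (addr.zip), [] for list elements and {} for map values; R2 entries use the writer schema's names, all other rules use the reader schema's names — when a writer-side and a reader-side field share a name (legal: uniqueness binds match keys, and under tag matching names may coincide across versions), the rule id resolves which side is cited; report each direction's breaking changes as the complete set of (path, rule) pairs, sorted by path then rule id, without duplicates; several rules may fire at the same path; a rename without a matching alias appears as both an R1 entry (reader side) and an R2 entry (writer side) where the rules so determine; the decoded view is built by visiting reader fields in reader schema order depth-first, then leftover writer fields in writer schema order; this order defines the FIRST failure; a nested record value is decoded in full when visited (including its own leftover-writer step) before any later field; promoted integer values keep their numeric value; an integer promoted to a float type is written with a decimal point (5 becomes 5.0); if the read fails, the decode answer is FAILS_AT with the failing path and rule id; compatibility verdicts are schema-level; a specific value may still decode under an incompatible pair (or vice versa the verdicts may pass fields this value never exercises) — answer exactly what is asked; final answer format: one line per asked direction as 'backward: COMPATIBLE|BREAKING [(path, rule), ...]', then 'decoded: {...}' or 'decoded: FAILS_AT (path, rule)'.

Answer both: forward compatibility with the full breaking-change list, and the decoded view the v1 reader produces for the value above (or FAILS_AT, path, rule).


forward: BREAKING [(country, R2), (retries, R3), (role, R5), (score, R3)]; decoded: FAILS_AT (retries, R3)

in Profile below, arrows point writer -> reader
checking forward for Profile: reader v1 against writer v2:
  writer optional, Priority -> Priority: reader role maps from writer role
  writer required, map<string, float32> -> map<string, float32>: reader tags maps from writer tags
  writer required, bytes -> bytes: reader payload maps from writer payload
  writer optional, int64 -> float64: reader score maps from writer score
  writer required, float64 -> int32: reader retries maps from writer retries
  leftover writer field: country
  breaking: (country, R2)
  breaking: (retries, R3)
  breaking: (role, R5)
  breaking: (score, R3)
  => forward: BREAKING (4)
decode walk for Profile under reader schema v1:
  role := "NEW" (absent -> default)
  tags := {"b": 3.75}
  payload := 0x1A2B
  score := null (absent, optional -> null)
  read fails at retries under R3
  => FAILS_AT (retries, R3)


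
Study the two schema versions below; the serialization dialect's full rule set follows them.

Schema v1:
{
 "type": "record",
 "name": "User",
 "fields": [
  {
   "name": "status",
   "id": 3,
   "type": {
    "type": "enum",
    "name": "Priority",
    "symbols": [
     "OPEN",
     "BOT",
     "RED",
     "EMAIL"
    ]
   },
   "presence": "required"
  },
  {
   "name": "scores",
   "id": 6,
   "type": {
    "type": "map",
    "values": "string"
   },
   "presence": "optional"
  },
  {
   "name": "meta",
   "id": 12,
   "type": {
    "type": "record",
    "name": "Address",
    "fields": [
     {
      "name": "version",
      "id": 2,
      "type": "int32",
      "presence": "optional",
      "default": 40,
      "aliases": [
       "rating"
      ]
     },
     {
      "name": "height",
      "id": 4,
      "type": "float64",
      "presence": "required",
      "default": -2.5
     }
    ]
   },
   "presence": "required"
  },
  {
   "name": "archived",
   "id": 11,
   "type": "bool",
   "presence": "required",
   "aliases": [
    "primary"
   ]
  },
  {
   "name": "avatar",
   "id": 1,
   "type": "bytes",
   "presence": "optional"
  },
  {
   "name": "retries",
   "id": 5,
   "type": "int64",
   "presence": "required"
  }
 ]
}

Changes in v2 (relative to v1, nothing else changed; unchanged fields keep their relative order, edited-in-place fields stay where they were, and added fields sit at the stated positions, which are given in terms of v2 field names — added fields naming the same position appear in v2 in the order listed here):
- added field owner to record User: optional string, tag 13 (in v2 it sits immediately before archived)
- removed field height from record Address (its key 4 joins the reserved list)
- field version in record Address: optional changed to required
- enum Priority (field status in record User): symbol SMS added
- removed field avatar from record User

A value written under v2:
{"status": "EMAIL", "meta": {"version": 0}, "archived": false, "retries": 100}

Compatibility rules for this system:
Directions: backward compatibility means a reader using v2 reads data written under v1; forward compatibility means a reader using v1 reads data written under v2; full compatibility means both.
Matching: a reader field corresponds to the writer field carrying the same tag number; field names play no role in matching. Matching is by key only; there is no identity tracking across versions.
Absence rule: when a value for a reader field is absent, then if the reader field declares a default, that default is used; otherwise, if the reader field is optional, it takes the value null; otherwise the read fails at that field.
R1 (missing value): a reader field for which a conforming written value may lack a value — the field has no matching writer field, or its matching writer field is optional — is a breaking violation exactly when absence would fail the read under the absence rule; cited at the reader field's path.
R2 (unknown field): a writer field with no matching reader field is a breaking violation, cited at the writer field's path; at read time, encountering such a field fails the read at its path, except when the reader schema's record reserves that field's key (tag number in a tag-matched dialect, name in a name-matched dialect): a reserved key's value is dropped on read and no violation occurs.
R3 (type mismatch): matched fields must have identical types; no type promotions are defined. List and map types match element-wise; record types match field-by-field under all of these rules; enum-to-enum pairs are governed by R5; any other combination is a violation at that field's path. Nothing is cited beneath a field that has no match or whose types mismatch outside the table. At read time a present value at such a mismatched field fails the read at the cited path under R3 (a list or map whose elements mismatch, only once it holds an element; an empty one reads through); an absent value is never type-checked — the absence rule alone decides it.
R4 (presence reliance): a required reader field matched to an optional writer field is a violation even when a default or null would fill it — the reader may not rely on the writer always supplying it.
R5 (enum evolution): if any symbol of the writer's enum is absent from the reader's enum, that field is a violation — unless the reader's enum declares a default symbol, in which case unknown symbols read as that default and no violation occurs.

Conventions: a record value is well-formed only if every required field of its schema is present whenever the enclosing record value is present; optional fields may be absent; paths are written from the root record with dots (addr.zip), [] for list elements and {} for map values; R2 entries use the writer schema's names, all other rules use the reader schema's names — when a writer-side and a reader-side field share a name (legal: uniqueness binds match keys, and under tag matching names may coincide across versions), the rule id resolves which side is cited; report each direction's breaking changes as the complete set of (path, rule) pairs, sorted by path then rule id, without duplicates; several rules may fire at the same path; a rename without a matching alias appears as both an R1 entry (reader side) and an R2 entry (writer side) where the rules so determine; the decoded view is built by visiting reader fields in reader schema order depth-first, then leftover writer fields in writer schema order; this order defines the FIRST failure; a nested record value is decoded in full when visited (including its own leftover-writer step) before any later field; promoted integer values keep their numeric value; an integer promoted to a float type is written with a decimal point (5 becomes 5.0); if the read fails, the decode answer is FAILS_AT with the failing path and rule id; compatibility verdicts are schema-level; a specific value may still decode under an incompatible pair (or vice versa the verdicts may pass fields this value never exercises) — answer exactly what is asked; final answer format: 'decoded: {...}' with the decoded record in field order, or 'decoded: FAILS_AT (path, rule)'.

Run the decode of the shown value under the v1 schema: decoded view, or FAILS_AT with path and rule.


decoded: {"status": "EMAIL", "scores": null, "meta": {"version": 0, "height": -2.5}, "archived": false, "avatar": null, "retries": 100}

arrows below run writer -> reader for User
migrating the User value to v1:
  status := "EMAIL"
  scores := null (absent, optional -> null)
  meta.version := 0
  meta.height := -2.5 (absent -> default)
  archived := false
  avatar := null (absent, optional -> null)
  retries := 100
  => decoded: {"status": "EMAIL", "scores": null, "meta": {"version": 0, "height": -2.5}, "archived": false, "avatar": null, "retries": 100}
remaining User differences; none change what is asked:
  added field owner to record User: optional string, tag 13 (in v2 it sits immediately before archived) -> matters for User compatibility verdicts, not for this value's decode
  removed field height from record Address (its key 4 joins the reserved list) -> no rule fires on it and the decoded User view is identical with or without it
  field version in record Address: optional changed to required -> matters for User compatibility verdicts, not for this value's decode
  enum Priority (field status in record User): symbol SMS added -> matters for User compatibility verdicts, not for this value's decode
  removed field avatar from record User -> matters for User compatibility verdicts, not for this value's decode


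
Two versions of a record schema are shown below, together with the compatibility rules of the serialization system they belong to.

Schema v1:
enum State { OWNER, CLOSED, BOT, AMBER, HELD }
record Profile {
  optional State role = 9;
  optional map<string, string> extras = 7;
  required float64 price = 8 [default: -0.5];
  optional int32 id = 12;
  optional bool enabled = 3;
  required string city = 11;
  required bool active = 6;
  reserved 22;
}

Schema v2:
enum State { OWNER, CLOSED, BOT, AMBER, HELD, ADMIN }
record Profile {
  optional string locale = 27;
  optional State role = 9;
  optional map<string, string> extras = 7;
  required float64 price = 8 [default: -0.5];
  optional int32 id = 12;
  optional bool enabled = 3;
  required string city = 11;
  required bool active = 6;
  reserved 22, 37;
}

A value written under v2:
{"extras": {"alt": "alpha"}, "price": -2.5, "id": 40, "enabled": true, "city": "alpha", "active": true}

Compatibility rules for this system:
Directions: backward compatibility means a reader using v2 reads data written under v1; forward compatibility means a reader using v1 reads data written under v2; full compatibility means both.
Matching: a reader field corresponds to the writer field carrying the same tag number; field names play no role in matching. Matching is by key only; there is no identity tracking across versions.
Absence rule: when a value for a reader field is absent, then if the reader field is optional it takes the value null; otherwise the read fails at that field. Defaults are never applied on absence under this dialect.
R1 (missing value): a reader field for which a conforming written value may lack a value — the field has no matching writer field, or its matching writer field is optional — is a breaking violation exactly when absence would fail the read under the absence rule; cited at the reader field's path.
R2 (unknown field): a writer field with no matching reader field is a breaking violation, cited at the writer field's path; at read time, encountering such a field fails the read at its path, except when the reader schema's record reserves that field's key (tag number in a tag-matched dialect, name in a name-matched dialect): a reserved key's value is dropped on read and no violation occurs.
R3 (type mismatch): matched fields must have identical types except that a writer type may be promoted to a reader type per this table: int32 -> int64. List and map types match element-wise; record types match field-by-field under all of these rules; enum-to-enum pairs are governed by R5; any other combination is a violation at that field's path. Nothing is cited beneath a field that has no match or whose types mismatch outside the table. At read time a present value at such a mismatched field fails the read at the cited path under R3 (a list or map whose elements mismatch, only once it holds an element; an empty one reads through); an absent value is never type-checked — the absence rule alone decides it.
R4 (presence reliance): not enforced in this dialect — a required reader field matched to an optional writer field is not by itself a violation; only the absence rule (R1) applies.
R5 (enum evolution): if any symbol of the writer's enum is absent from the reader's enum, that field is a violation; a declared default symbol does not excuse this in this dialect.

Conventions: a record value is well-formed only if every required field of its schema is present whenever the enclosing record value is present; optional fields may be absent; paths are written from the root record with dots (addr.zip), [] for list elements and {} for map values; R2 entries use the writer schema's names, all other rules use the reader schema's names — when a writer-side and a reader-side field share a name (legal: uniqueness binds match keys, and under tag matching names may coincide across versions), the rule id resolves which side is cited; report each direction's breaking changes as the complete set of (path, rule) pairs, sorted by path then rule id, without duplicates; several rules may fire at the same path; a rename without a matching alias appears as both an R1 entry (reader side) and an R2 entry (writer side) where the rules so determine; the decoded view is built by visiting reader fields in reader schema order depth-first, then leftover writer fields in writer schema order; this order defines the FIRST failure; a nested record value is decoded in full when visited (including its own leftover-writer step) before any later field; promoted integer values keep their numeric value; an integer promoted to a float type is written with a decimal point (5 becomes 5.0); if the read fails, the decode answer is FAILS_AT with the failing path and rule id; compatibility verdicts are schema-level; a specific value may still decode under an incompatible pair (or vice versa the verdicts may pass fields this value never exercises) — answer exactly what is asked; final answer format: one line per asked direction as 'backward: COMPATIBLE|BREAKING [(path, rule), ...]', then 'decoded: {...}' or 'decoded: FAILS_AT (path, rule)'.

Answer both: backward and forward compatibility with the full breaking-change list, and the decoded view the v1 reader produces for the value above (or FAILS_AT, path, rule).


arrows below run writer -> reader for Profile
backward for Profile (reader v2, writer v1):
  locale: no writer-side match
  role: State -> State, writer optional; from role
  extras: map<string, string> -> map<string, string>, writer optional; from extras
  price: float64 -> float64, writer required; from price
  id: int32 -> int32, writer optional; from id
  enabled: bool -> bool, writer optional; from enabled
  city: string -> string, writer required; from city
  active: bool -> bool, writer required; from active
  => backward: COMPATIBLE
forward for Profile (reader v1, writer v2):
  role: State -> State, writer optional; from role
  extras: map<string, string> -> map<string, string>, writer optional; from extras
  price: float64 -> float64, writer required; from price
  id: int32 -> int32, writer optional; from id
  enabled: bool -> bool, writer optional; from enabled
  city: string -> string, writer required; from city
  active: bool -> bool, writer required; from active
  locale (writer side), unknown to reader
  rule R2 violated at locale
  rule R5 violated at role
  => forward: BREAKING (2)
migrating the Profile value to v1:
  role := null (absent, optional -> null)
  extras := {"alt": "alpha"}
  price := -2.5
  id := 40
  enabled := true
  city := "alpha"
  active := true
  => decoded: {"role": null, "extras": {"alt": "alpha"}, "price": -2.5, "id": 40, "enabled": true, "city": "alpha", "active": true}

backward: COMPATIBLE []; forward: BREAKING [(locale, R2), (role, R5)]; decoded: {"role": null, "extras": {"alt": "alpha"}, "price": -2.5, "id": 40, "enabled": true, "city": "alpha", "active": true}


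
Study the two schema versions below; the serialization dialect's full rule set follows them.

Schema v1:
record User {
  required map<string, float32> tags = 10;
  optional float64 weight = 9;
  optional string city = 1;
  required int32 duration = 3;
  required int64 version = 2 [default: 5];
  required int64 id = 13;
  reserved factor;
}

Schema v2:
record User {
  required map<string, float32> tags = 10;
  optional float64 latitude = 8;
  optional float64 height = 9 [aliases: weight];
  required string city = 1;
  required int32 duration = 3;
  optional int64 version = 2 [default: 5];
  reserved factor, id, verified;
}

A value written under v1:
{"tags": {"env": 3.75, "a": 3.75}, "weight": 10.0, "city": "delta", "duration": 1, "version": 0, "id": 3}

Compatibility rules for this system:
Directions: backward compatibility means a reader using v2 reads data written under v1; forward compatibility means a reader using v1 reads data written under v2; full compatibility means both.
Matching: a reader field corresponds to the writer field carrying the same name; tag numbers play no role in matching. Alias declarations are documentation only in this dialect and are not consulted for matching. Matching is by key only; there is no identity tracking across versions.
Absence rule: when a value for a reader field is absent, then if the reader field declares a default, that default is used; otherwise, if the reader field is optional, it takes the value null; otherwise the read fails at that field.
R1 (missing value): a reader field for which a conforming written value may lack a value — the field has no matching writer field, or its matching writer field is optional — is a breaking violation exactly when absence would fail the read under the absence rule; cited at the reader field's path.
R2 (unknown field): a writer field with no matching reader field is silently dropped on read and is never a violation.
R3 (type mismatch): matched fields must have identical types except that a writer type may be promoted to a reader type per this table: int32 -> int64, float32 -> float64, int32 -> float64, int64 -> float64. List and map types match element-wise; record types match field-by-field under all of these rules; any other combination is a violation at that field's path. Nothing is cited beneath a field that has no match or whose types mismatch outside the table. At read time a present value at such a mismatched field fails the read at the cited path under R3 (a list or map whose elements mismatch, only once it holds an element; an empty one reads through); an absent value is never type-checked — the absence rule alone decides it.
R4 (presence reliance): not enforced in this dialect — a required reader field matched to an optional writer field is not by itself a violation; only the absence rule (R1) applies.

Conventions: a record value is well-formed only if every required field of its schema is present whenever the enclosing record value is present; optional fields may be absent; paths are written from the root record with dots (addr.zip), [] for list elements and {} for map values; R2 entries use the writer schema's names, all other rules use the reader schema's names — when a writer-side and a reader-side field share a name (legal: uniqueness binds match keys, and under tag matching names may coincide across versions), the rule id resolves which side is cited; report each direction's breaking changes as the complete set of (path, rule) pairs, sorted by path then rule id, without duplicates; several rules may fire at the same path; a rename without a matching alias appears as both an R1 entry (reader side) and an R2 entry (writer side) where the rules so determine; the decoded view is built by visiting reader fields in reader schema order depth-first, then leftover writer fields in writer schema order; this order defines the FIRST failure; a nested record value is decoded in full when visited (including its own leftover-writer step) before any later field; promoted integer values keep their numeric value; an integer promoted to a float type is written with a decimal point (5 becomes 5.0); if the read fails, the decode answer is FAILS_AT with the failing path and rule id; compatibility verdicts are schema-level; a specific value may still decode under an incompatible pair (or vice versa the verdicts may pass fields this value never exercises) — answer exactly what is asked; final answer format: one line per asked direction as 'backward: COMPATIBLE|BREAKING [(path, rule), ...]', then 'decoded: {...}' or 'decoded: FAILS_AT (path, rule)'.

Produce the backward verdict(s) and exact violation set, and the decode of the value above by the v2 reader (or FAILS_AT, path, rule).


each type pair in User: writer, then reader
backward analysis of User with v2 as reader and v1 as writer:
  tags: paired with writer tags (map<string, float32> -> map<string, float32>; writer required)
  latitude has no writer counterpart
  height has no writer counterpart
  city: paired with writer city (string -> string; writer optional)
  duration: paired with writer duration (int32 -> int32; writer required)
  version: paired with writer version (int64 -> int64; writer required)
  writer field weight has no reader counterpart
  writer field id has no reader counterpart
  R1 fires at city
  => backward verdict for User: BREAKING, 1 violation(s)
decoding the User value with the v2 reader:
  tags := {"env": 3.75, "a": 3.75}
  latitude := null (absent, optional -> null)
  height := null (absent, optional -> null)
  city := "delta"
  duration := 1
  version := 0
  writer weight: unknown -> dropped
  writer id: unknown -> dropped
  => decoded: {"tags": {"env": 3.75, "a": 3.75}, "latitude": null, "height": null, "city": "delta", "duration": 1, "version": 0}
checking off the User differences that do not matter here:
  field version in record User: required changed to optional -> triggers nothing under User's printed rules — same verdict

backward: BREAKING [(city, R1)]; decoded: {"tags": {"env": 3.75, "a": 3.75}, "latitude": null, "height": null, "city": "delta", "duration": 1, "version": 0}


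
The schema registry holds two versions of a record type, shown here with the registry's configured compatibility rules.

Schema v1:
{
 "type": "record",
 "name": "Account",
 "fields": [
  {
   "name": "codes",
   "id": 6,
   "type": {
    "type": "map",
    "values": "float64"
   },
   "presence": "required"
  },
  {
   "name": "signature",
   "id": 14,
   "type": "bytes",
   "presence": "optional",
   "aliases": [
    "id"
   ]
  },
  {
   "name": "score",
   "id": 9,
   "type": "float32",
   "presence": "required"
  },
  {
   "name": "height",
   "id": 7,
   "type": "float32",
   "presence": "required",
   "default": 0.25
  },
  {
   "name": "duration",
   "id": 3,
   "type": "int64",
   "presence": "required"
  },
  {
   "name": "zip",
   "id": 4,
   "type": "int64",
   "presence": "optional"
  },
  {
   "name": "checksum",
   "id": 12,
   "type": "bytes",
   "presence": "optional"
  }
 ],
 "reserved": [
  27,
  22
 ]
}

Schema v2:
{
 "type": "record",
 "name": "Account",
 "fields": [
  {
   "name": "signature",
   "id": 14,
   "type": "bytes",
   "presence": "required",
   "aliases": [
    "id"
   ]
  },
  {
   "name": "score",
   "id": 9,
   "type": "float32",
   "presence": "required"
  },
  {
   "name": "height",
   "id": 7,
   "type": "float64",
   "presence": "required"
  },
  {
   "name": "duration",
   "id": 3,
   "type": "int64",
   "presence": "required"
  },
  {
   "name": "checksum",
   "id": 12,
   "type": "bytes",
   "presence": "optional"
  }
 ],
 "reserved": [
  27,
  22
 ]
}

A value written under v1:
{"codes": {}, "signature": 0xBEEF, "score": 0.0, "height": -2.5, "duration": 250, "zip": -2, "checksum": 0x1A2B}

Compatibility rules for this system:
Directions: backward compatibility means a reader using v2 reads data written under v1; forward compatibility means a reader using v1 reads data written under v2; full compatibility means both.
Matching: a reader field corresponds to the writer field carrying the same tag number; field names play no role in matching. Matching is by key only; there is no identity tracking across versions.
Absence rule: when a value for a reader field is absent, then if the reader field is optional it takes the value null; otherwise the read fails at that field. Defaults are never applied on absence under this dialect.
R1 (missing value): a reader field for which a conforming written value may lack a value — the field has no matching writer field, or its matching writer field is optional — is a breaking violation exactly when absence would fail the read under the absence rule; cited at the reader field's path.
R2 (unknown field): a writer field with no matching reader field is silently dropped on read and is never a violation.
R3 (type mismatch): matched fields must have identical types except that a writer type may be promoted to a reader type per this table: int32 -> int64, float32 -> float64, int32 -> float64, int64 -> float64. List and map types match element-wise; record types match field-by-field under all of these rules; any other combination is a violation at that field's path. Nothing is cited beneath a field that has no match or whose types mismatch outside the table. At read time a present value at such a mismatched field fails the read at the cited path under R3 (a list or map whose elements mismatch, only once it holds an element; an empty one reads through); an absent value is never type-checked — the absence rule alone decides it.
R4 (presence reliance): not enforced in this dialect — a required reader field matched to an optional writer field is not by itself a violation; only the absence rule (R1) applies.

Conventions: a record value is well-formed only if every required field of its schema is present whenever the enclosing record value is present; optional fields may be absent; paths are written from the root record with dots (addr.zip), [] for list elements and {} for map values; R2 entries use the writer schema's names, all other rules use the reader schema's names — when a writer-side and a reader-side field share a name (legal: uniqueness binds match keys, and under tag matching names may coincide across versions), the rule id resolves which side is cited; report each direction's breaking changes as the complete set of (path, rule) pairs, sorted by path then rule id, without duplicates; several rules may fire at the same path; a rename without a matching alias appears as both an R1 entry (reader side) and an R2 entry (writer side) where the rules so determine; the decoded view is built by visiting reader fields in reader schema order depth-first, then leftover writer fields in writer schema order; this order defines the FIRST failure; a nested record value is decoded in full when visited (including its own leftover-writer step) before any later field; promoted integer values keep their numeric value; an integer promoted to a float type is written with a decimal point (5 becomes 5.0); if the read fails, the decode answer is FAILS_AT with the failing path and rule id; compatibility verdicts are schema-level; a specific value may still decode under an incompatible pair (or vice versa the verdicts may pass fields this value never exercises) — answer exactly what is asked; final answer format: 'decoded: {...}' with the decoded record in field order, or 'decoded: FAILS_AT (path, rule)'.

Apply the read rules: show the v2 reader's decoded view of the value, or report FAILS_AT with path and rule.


decoded: {"signature": 0xBEEF, "score": 0.0, "height": -2.5, "duration": 250, "checksum": 0x1A2B}

each type pair in Account: writer, then reader
decode (reader v2):
  signature := 0xBEEF
  score := 0.0
  height := -2.5 (float32 -> float64)
  duration := 250
  checksum := 0x1A2B
  writer codes: unknown -> dropped
  writer zip: unknown -> dropped
  => decoded: {"signature": 0xBEEF, "score": 0.0, "height": -2.5, "duration": 250, "checksum": 0x1A2B}
the other Account changes do not affect what is asked:
  field height in record Account: type float32 changed to float64 (its default is dropped) -> a verdict-level change on Account — the shown value reads the same
  field signature in record Account: optional changed to required -> a verdict-level change on Account — the shown value reads the same


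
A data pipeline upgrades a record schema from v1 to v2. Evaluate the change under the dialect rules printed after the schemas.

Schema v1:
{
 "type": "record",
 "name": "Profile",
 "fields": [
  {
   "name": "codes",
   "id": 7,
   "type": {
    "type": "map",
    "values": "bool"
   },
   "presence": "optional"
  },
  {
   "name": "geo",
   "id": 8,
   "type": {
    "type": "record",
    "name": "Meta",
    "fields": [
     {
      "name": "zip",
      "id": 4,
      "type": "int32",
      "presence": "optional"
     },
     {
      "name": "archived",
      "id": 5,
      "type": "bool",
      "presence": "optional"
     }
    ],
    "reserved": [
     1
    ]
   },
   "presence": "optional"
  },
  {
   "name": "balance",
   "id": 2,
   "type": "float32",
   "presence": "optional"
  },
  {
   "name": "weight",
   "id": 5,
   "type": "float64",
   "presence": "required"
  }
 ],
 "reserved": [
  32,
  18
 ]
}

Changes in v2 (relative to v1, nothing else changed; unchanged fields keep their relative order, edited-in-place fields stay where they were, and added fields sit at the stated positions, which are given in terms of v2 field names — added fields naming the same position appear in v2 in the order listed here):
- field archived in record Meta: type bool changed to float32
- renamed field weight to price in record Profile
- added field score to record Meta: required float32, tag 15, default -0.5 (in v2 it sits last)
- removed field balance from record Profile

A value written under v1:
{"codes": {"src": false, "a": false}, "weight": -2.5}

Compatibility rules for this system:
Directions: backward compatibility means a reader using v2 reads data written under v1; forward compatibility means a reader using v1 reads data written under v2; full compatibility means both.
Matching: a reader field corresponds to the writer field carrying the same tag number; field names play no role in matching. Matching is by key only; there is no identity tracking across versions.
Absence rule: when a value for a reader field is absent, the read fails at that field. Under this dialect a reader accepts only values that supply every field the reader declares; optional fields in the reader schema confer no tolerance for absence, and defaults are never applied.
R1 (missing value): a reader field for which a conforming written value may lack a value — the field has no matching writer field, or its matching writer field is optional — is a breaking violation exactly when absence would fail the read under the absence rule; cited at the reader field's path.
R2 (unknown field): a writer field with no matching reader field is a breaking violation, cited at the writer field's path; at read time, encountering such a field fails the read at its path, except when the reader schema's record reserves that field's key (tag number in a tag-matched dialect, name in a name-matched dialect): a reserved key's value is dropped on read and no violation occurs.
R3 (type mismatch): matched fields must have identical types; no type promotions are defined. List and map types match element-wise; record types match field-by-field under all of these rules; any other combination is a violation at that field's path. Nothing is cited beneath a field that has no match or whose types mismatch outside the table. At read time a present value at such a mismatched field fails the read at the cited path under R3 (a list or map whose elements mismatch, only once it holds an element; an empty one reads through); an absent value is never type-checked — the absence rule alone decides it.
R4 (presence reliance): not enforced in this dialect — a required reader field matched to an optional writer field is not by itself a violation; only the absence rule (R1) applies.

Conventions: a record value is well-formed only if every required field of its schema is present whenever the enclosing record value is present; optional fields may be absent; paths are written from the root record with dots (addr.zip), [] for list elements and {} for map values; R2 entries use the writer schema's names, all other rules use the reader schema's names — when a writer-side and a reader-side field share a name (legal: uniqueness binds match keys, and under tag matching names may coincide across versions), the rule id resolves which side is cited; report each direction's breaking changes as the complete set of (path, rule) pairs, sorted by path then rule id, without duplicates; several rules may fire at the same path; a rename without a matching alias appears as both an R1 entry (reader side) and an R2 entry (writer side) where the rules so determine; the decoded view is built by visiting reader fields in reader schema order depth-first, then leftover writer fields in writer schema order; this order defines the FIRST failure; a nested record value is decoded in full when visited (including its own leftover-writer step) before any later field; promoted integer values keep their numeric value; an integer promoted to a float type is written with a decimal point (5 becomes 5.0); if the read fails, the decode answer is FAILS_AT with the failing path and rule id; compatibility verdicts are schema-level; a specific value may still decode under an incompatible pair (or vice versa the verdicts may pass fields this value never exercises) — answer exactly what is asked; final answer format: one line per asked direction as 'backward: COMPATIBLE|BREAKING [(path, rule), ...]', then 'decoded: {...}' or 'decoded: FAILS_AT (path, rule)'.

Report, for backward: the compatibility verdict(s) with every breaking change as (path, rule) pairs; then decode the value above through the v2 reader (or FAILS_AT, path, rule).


in Profile below, arrows point writer -> reader
checking backward for Profile: reader v2 against writer v1:
  writer optional, map<string, bool> -> map<string, bool>: reader codes maps from writer codes
  writer optional, Meta -> Meta: reader geo maps from writer geo
  writer required, float64 -> float64: reader price maps from writer weight
  writer field balance has no reader counterpart
  writer optional, int32 -> int32: reader geo.zip maps from writer geo.zip
  writer optional, bool -> float32: reader geo.archived maps from writer geo.archived
  no writer field matches reader geo.score
  violation R2 at balance
  violation R1 at codes
  violation R1 at geo
  violation R1 at geo.archived
  violation R3 at geo.archived
  violation R1 at geo.score
  violation R1 at geo.zip
  => backward: BREAKING (7)
migrating the Profile value to v2:
  codes := {"src": false, "a": false}
  read fails at geo under R1 (no fill)
  => FAILS_AT (geo, R1)
checking off the Profile differences that do not matter here:
  renamed field weight to price in record Profile -> inert for the asked Profile verdict: nothing fires

backward: BREAKING [(balance, R2), (codes, R1), (geo, R1), (geo.archived, R1), (geo.archived, R3), (geo.score, R1), (geo.zip, R1)]; decoded: FAILS_AT (geo, R1)
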